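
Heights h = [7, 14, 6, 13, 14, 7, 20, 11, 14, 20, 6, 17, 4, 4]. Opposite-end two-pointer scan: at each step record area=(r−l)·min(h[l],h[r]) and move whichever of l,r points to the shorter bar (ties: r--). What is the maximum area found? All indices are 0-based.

max area = 140

[0,13] min(7,4)*13=52 best=52 * → r--
[0,12] min(7,4)*12=48 best=52 → r--
[0,11] min(7,17)*11=77 best=77 * → l++
[1,11] min(14,17)*10=140 best=140 * → l++
[2,11] min(6,17)*9=54 best=140 → l++
[3,11] min(13,17)*8=104 best=140 → l++
[4,11] min(14,17)*7=98 best=140 → l++
[5,11] min(7,17)*6=42 best=140 → l++
[6,11] min(20,17)*5=85 best=140 → r--
[6,10] min(20,6)*4=24 best=140 → r--
[6,9] min(20,20)*3=60 best=140 → r--
[6,8] min(20,14)*2=28 best=140 → r--
[6,7] min(20,11)*1=11 best=140 → r--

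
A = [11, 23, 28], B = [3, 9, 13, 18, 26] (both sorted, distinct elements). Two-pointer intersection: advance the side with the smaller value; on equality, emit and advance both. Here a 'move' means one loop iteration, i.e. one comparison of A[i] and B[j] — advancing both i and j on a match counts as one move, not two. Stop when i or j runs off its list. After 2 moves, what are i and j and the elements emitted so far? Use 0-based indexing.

i=0, j=2, emitted=[]

i=0 j=0: 11>3, j++
i=0 j=1: 11>9, j++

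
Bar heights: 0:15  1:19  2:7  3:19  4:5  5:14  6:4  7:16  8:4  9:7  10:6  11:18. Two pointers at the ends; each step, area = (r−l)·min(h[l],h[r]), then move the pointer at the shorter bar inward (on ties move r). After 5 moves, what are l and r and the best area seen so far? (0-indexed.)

l=0 r=11: min(15,18)*11=165 best=165 *, l++
l=1 r=11: min(19,18)*10=180 best=180 *, r--
l=1 r=10: min(19,6)*9=54 best=180, r--
l=1 r=9: min(19,7)*8=56 best=180, r--
l=1 r=8: min(19,4)*7=28 best=180, r--

l=1, r=7, best area=180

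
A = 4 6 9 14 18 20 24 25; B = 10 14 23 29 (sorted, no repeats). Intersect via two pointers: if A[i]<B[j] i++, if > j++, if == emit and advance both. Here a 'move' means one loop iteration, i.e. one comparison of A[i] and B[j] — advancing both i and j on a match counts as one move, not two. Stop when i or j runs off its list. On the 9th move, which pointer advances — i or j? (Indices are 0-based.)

i

[i=0,j=0] 4<10 → i++
[i=1,j=0] 6<10 → i++
[i=2,j=0] 9<10 → i++
[i=3,j=0] 14>10 → j++
[i=3,j=1] 14==14 emit → i++,j++
[i=4,j=2] 18<23 → i++
[i=5,j=2] 20<23 → i++
[i=6,j=2] 24>23 → j++
[i=6,j=3] 24<29 → i++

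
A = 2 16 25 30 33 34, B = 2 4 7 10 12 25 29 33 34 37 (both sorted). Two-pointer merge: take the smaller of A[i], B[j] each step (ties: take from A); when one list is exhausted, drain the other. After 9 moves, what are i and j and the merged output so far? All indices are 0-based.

i=0 j=0: A[i]=2<=B[j]=2 take 2, i++
i=1 j=0: A[i]=16>B[j]=2 take 2, j++
i=1 j=1: A[i]=16>B[j]=4 take 4, j++
i=1 j=2: A[i]=16>B[j]=7 take 7, j++
i=1 j=3: A[i]=16>B[j]=10 take 10, j++
i=1 j=4: A[i]=16>B[j]=12 take 12, j++
i=1 j=5: A[i]=16<=B[j]=25 take 16, i++
i=2 j=5: A[i]=25<=B[j]=25 take 25, i++
i=3 j=5: A[i]=30>B[j]=25 take 25, j++

i=3, j=6, merged so far=[2, 2, 4, 7, 10, 12, 16, 25, 25]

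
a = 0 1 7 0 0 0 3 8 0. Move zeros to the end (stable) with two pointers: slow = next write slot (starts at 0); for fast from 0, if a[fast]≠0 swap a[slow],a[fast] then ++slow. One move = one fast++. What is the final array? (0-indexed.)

[1, 7, 3, 8, 0, 0, 0, 0, 0]

slow=0 fast=0: a[fast]=0, fast++
slow=0 fast=1: a[fast]=1≠0 swap→a[0]=1, slow++,fast++
slow=1 fast=2: a[fast]=7≠0 swap→a[1]=7, slow++,fast++
slow=2 fast=3: a[fast]=0, fast++
slow=2 fast=4: a[fast]=0, fast++
slow=2 fast=5: a[fast]=0, fast++
slow=2 fast=6: a[fast]=3≠0 swap→a[2]=3, slow++,fast++
slow=3 fast=7: a[fast]=8≠0 swap→a[3]=8, slow++,fast++
slow=4 fast=8: a[fast]=0, fast++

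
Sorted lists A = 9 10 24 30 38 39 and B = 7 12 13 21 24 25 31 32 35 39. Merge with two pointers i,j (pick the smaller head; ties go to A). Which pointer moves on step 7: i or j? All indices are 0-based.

[i=0,j=0] A[i]=9>B[j]=7 take 7 → j++
[i=0,j=1] A[i]=9<=B[j]=12 take 9 → i++
[i=1,j=1] A[i]=10<=B[j]=12 take 10 → i++
[i=2,j=1] A[i]=24>B[j]=12 take 12 → j++
[i=2,j=2] A[i]=24>B[j]=13 take 13 → j++
[i=2,j=3] A[i]=24>B[j]=21 take 21 → j++
[i=2,j=4] A[i]=24<=B[j]=24 take 24 → i++

i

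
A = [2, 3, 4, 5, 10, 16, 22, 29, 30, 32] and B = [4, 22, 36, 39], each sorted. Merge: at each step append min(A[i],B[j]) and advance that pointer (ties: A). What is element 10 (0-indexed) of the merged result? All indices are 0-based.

merged[10] = 30

[i=0,j=0] A[i]=2<=B[j]=4 take 2 → i++
[i=1,j=0] A[i]=3<=B[j]=4 take 3 → i++
[i=2,j=0] A[i]=4<=B[j]=4 take 4 → i++
[i=3,j=0] A[i]=5>B[j]=4 take 4 → j++
[i=3,j=1] A[i]=5<=B[j]=22 take 5 → i++
[i=4,j=1] A[i]=10<=B[j]=22 take 10 → i++
[i=5,j=1] A[i]=16<=B[j]=22 take 16 → i++
[i=6,j=1] A[i]=22<=B[j]=22 take 22 → i++
[i=7,j=1] A[i]=29>B[j]=22 take 22 → j++
[i=7,j=2] A[i]=29<=B[j]=36 take 29 → i++
[i=8,j=2] A[i]=30<=B[j]=36 take 30 → i++
[i=9,j=2] A[i]=32<=B[j]=36 take 32 → i++
[i=10,j=2] A done, take B[j]=36 → j++
[i=10,j=3] A done, take B[j]=39 → j++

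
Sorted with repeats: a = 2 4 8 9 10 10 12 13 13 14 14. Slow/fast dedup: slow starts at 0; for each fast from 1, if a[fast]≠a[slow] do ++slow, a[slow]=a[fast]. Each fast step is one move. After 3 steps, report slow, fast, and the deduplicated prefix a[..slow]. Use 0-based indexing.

(s=0,f=1) a[fast]=4≠a[slow]=2 write a[1]=4 → slow++,fast++
(s=1,f=2) a[fast]=8≠a[slow]=4 write a[2]=8 → slow++,fast++
(s=2,f=3) a[fast]=9≠a[slow]=8 write a[3]=9 → slow++,fast++

slow=3, fast=4, prefix=[2, 4, 8, 9]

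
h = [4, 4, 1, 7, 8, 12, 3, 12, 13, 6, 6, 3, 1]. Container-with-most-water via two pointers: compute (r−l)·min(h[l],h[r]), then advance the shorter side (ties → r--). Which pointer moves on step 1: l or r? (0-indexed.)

r

[0,12] min(4,1)*12=12 best=12 * → r--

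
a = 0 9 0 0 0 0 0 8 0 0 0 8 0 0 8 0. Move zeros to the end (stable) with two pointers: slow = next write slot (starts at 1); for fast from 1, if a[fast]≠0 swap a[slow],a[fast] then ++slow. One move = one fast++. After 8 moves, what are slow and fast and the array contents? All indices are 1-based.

(s=1,f=1) a[fast]=0 → fast++
(s=1,f=2) a[fast]=9≠0 swap→a[1]=9 → slow++,fast++
(s=2,f=3) a[fast]=0 → fast++
(s=2,f=4) a[fast]=0 → fast++
(s=2,f=5) a[fast]=0 → fast++
(s=2,f=6) a[fast]=0 → fast++
(s=2,f=7) a[fast]=0 → fast++
(s=2,f=8) a[fast]=8≠0 swap→a[2]=8 → slow++,fast++

slow=3, fast=9, a=[9, 8, 0, 0, 0, 0, 0, 0, 0, 0, 0, 8, 0, 0, 8, 0]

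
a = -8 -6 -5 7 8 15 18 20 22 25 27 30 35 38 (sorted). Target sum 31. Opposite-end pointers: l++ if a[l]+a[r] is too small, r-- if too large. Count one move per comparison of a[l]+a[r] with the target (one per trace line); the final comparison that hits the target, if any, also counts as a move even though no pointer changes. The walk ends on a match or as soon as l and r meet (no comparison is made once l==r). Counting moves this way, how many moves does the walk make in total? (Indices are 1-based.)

[1,14] -8+38=30 <31 → l++
[2,14] -6+38=32 >31 → r--
[2,13] -6+35=29 <31 → l++
[3,13] -5+35=30 <31 → l++
[4,13] 7+35=42 >31 → r--
[4,12] 7+30=37 >31 → r--
[4,11] 7+27=34 >31 → r--
[4,10] 7+25=32 >31 → r--
[4,9] 7+22=29 <31 → l++
[5,9] 8+22=30 <31 → l++
[6,9] 15+22=37 >31 → r--
[6,8] 15+20=35 >31 → r--
[6,7] 15+18=33 >31 → r--

13 moves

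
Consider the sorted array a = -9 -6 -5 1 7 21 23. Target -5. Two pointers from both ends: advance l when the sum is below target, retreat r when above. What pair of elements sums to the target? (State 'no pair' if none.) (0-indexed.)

[0,6] -9+23=14 >-5 → r--
[0,5] -9+21=12 >-5 → r--
[0,4] -9+7=-2 >-5 → r--
[0,3] -9+1=-8 <-5 → l++
[1,3] -6+1=-5 → found

(-6, 1)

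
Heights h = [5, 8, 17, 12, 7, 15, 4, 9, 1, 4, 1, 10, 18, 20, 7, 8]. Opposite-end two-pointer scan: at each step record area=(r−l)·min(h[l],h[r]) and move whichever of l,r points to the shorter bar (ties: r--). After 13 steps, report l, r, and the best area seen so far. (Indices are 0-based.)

[0,15] min(5,8)*15=75 best=75 * → l++
[1,15] min(8,8)*14=112 best=112 * → r--
[1,14] min(8,7)*13=91 best=112 → r--
[1,13] min(8,20)*12=96 best=112 → l++
[2,13] min(17,20)*11=187 best=187 * → l++
[3,13] min(12,20)*10=120 best=187 → l++
[4,13] min(7,20)*9=63 best=187 → l++
[5,13] min(15,20)*8=120 best=187 → l++
[6,13] min(4,20)*7=28 best=187 → l++
[7,13] min(9,20)*6=54 best=187 → l++
[8,13] min(1,20)*5=5 best=187 → l++
[9,13] min(4,20)*4=16 best=187 → l++
[10,13] min(1,20)*3=3 best=187 → l++

l=11, r=13, best area=187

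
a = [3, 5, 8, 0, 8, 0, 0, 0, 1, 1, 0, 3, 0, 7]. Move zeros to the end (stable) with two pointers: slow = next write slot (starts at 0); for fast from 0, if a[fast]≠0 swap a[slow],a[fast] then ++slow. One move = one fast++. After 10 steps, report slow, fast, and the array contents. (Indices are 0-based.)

slow=6, fast=10, a=[3, 5, 8, 8, 1, 1, 0, 0, 0, 0, 0, 3, 0, 7]

(s=0,f=0) a[fast]=3≠0 swap→a[0]=3 → slow++,fast++
(s=1,f=1) a[fast]=5≠0 swap→a[1]=5 → slow++,fast++
(s=2,f=2) a[fast]=8≠0 swap→a[2]=8 → slow++,fast++
(s=3,f=3) a[fast]=0 → fast++
(s=3,f=4) a[fast]=8≠0 swap→a[3]=8 → slow++,fast++
(s=4,f=5) a[fast]=0 → fast++
(s=4,f=6) a[fast]=0 → fast++
(s=4,f=7) a[fast]=0 → fast++
(s=4,f=8) a[fast]=1≠0 swap→a[4]=1 → slow++,fast++
(s=5,f=9) a[fast]=1≠0 swap→a[5]=1 → slow++,fast++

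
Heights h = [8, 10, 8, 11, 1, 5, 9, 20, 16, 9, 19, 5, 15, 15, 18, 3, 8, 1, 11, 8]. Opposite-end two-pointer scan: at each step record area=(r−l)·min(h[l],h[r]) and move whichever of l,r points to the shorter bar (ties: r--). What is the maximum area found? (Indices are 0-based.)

l=0 r=19: min(8,8)*19=152 best=152 *, r--
l=0 r=18: min(8,11)*18=144 best=152, l++
l=1 r=18: min(10,11)*17=170 best=170 *, l++
l=2 r=18: min(8,11)*16=128 best=170, l++
l=3 r=18: min(11,11)*15=165 best=170, r--
l=3 r=17: min(11,1)*14=14 best=170, r--
l=3 r=16: min(11,8)*13=104 best=170, r--
l=3 r=15: min(11,3)*12=36 best=170, r--
l=3 r=14: min(11,18)*11=121 best=170, l++
l=4 r=14: min(1,18)*10=10 best=170, l++
l=5 r=14: min(5,18)*9=45 best=170, l++
l=6 r=14: min(9,18)*8=72 best=170, l++
l=7 r=14: min(20,18)*7=126 best=170, r--
l=7 r=13: min(20,15)*6=90 best=170, r--
l=7 r=12: min(20,15)*5=75 best=170, r--
l=7 r=11: min(20,5)*4=20 best=170, r--
l=7 r=10: min(20,19)*3=57 best=170, r--
l=7 r=9: min(20,9)*2=18 best=170, r--
l=7 r=8: min(20,16)*1=16 best=170, r--

max area = 170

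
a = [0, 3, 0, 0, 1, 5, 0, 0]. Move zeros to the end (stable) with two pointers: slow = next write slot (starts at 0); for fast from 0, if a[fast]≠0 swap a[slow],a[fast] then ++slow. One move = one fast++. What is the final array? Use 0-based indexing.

[3, 1, 5, 0, 0, 0, 0, 0]

(s=0,f=0) a[fast]=0 → fast++
(s=0,f=1) a[fast]=3≠0 swap→a[0]=3 → slow++,fast++
(s=1,f=2) a[fast]=0 → fast++
(s=1,f=3) a[fast]=0 → fast++
(s=1,f=4) a[fast]=1≠0 swap→a[1]=1 → slow++,fast++
(s=2,f=5) a[fast]=5≠0 swap→a[2]=5 → slow++,fast++
(s=3,f=6) a[fast]=0 → fast++
(s=3,f=7) a[fast]=0 → fast++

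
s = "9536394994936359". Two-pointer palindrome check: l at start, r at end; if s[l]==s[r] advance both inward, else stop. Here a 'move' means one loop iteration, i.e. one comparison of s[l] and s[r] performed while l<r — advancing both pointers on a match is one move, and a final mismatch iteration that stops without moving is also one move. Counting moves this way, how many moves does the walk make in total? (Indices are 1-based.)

[1,16] '9'=='9' → l++,r--
[2,15] '5'=='5' → l++,r--
[3,14] '3'=='3' → l++,r--
[4,13] '6'=='6' → l++,r--
[5,12] '3'=='3' → l++,r--
[6,11] '9'=='9' → l++,r--
[7,10] '4'=='4' → l++,r--
[8,9] '9'=='9' → l++,r--

8 moves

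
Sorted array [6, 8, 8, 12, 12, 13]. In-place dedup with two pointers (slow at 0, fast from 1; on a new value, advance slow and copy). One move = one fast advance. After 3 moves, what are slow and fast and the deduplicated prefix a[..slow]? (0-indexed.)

slow=2, fast=4, prefix=[6, 8, 12]

slow=0 fast=1: a[fast]=8≠a[slow]=6 write a[1]=8, slow++,fast++
slow=1 fast=2: a[fast]=8=a[slow] dup, fast++
slow=1 fast=3: a[fast]=12≠a[slow]=8 write a[2]=12, slow++,fast++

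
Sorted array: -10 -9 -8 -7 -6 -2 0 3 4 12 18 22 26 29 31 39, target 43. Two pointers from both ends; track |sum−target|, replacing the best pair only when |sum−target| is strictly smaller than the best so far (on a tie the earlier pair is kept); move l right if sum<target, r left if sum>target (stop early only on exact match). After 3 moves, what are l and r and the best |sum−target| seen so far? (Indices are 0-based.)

l=3, r=15, best |Δ|=12

[0,15] -10+39=29 d=14 * → l++
[1,15] -9+39=30 d=13 * → l++
[2,15] -8+39=31 d=12 * → l++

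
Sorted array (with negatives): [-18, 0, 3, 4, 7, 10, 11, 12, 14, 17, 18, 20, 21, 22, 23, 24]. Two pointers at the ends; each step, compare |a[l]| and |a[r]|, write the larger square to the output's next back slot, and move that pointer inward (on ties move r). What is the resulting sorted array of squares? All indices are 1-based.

[0, 9, 16, 49, 100, 121, 144, 196, 289, 324, 324, 400, 441, 484, 529, 576]

[1,16] |-18|<=|24| out[16]=576 → r--
[1,15] |-18|<=|23| out[15]=529 → r--
[1,14] |-18|<=|22| out[14]=484 → r--
[1,13] |-18|<=|21| out[13]=441 → r--
[1,12] |-18|<=|20| out[12]=400 → r--
[1,11] |-18|<=|18| out[11]=324 → r--
[1,10] |-18|>|17| out[10]=324 → l++
[2,10] |0|<=|17| out[9]=289 → r--
[2,9] |0|<=|14| out[8]=196 → r--
[2,8] |0|<=|12| out[7]=144 → r--
[2,7] |0|<=|11| out[6]=121 → r--
[2,6] |0|<=|10| out[5]=100 → r--
[2,5] |0|<=|7| out[4]=49 → r--
[2,4] |0|<=|4| out[3]=16 → r--
[2,3] |0|<=|3| out[2]=9 → r--
[2,2] |0|<=|0| out[1]=0 → r--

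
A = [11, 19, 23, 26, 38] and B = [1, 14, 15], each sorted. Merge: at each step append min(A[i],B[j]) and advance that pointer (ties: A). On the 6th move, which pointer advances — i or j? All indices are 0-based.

i

[i=0,j=0] A[i]=11>B[j]=1 take 1 → j++
[i=0,j=1] A[i]=11<=B[j]=14 take 11 → i++
[i=1,j=1] A[i]=19>B[j]=14 take 14 → j++
[i=1,j=2] A[i]=19>B[j]=15 take 15 → j++
[i=1,j=3] B done, take A[i]=19 → i++
[i=2,j=3] B done, take A[i]=23 → i++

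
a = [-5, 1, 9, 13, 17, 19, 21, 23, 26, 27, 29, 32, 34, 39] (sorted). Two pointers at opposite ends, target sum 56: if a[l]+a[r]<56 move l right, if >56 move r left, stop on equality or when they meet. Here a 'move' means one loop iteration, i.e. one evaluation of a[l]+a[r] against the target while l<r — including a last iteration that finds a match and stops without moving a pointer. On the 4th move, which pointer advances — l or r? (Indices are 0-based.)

l

l=0 r=13: -5+39=34 <56, l++
l=1 r=13: 1+39=40 <56, l++
l=2 r=13: 9+39=48 <56, l++
l=3 r=13: 13+39=52 <56, l++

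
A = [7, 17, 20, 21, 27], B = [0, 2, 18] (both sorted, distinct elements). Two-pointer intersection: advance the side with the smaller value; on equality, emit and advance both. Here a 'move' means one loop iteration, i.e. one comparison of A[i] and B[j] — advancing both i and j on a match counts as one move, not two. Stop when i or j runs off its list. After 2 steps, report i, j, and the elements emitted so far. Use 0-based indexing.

i=0, j=2, emitted=[]

[i=0,j=0] 7>0 → j++
[i=0,j=1] 7>2 → j++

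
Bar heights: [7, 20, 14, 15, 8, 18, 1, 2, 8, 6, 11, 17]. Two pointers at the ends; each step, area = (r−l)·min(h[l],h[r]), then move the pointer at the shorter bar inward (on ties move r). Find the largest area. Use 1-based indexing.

max area = 170

l=1 r=12: min(7,17)*11=77 best=77 *, l++
l=2 r=12: min(20,17)*10=170 best=170 *, r--
l=2 r=11: min(20,11)*9=99 best=170, r--
l=2 r=10: min(20,6)*8=48 best=170, r--
l=2 r=9: min(20,8)*7=56 best=170, r--
l=2 r=8: min(20,2)*6=12 best=170, r--
l=2 r=7: min(20,1)*5=5 best=170, r--
l=2 r=6: min(20,18)*4=72 best=170, r--
l=2 r=5: min(20,8)*3=24 best=170, r--
l=2 r=4: min(20,15)*2=30 best=170, r--
l=2 r=3: min(20,14)*1=14 best=170, r--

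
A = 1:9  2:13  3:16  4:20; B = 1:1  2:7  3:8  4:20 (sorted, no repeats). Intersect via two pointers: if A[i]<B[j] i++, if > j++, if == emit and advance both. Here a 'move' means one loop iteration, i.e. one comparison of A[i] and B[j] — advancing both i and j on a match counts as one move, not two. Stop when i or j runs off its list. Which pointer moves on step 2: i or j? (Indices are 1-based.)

j

[i=1,j=1] 9>1 → j++
[i=1,j=2] 9>7 → j++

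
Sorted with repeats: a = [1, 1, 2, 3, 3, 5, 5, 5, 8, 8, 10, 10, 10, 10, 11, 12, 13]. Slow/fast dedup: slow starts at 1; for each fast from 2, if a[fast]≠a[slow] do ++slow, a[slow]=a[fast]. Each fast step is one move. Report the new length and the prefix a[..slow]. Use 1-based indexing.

slow=1 fast=2: a[fast]=1=a[slow] dup, fast++
slow=1 fast=3: a[fast]=2≠a[slow]=1 write a[2]=2, slow++,fast++
slow=2 fast=4: a[fast]=3≠a[slow]=2 write a[3]=3, slow++,fast++
slow=3 fast=5: a[fast]=3=a[slow] dup, fast++
slow=3 fast=6: a[fast]=5≠a[slow]=3 write a[4]=5, slow++,fast++
slow=4 fast=7: a[fast]=5=a[slow] dup, fast++
slow=4 fast=8: a[fast]=5=a[slow] dup, fast++
slow=4 fast=9: a[fast]=8≠a[slow]=5 write a[5]=8, slow++,fast++
slow=5 fast=10: a[fast]=8=a[slow] dup, fast++
slow=5 fast=11: a[fast]=10≠a[slow]=8 write a[6]=10, slow++,fast++
slow=6 fast=12: a[fast]=10=a[slow] dup, fast++
slow=6 fast=13: a[fast]=10=a[slow] dup, fast++
slow=6 fast=14: a[fast]=10=a[slow] dup, fast++
slow=6 fast=15: a[fast]=11≠a[slow]=10 write a[7]=11, slow++,fast++
slow=7 fast=16: a[fast]=12≠a[slow]=11 write a[8]=12, slow++,fast++
slow=8 fast=17: a[fast]=13≠a[slow]=12 write a[9]=13, slow++,fast++

length 9; prefix = [1, 2, 3, 5, 8, 10, 11, 12, 13]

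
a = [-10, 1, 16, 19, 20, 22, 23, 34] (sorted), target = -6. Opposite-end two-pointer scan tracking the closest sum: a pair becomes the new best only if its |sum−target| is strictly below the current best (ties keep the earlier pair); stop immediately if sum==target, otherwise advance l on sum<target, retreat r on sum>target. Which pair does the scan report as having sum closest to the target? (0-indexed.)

pair (-10, 1) with sum -9 (|Δ|=3)

[0,7] -10+34=24 d=30 * → r--
[0,6] -10+23=13 d=19 * → r--
[0,5] -10+22=12 d=18 * → r--
[0,4] -10+20=10 d=16 * → r--
[0,3] -10+19=9 d=15 * → r--
[0,2] -10+16=6 d=12 * → r--
[0,1] -10+1=-9 d=3 * → l++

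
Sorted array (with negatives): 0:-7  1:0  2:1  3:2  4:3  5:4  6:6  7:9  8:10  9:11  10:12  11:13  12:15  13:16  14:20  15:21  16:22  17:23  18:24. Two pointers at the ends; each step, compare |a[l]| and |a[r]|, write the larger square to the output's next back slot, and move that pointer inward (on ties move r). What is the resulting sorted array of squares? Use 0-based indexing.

[0, 1, 4, 9, 16, 36, 49, 81, 100, 121, 144, 169, 225, 256, 400, 441, 484, 529, 576]

l=0 r=18: |-7|<=|24| out[18]=576, r--
l=0 r=17: |-7|<=|23| out[17]=529, r--
l=0 r=16: |-7|<=|22| out[16]=484, r--
l=0 r=15: |-7|<=|21| out[15]=441, r--
l=0 r=14: |-7|<=|20| out[14]=400, r--
l=0 r=13: |-7|<=|16| out[13]=256, r--
l=0 r=12: |-7|<=|15| out[12]=225, r--
l=0 r=11: |-7|<=|13| out[11]=169, r--
l=0 r=10: |-7|<=|12| out[10]=144, r--
l=0 r=9: |-7|<=|11| out[9]=121, r--
l=0 r=8: |-7|<=|10| out[8]=100, r--
l=0 r=7: |-7|<=|9| out[7]=81, r--
l=0 r=6: |-7|>|6| out[6]=49, l++
l=1 r=6: |0|<=|6| out[5]=36, r--
l=1 r=5: |0|<=|4| out[4]=16, r--
l=1 r=4: |0|<=|3| out[3]=9, r--
l=1 r=3: |0|<=|2| out[2]=4, r--
l=1 r=2: |0|<=|1| out[1]=1, r--
l=1 r=1: |0|<=|0| out[0]=0, r--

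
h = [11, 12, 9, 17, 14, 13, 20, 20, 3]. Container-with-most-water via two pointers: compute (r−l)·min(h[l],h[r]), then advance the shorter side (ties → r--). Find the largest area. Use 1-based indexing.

max area = 77

[1,9] min(11,3)*8=24 best=24 * → r--
[1,8] min(11,20)*7=77 best=77 * → l++
[2,8] min(12,20)*6=72 best=77 → l++
[3,8] min(9,20)*5=45 best=77 → l++
[4,8] min(17,20)*4=68 best=77 → l++
[5,8] min(14,20)*3=42 best=77 → l++
[6,8] min(13,20)*2=26 best=77 → l++
[7,8] min(20,20)*1=20 best=77 → r--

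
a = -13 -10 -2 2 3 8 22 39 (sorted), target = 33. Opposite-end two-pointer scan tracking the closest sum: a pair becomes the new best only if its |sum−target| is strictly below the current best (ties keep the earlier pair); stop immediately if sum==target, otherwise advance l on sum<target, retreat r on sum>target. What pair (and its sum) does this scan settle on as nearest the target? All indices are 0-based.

pair (8, 22) with sum 30 (|Δ|=3)

l=0 r=7: -13+39=26 d=7 *, l++
l=1 r=7: -10+39=29 d=4 *, l++
l=2 r=7: -2+39=37 d=4, r--
l=2 r=6: -2+22=20 d=13, l++
l=3 r=6: 2+22=24 d=9, l++
l=4 r=6: 3+22=25 d=8, l++
l=5 r=6: 8+22=30 d=3 *, l++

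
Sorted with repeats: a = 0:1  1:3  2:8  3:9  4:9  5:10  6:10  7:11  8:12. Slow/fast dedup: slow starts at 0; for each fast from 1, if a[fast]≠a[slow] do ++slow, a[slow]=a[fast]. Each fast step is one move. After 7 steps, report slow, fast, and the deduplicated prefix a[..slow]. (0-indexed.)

slow=5, fast=8, prefix=[1, 3, 8, 9, 10, 11]

slow=0 fast=1: a[fast]=3≠a[slow]=1 write a[1]=3, slow++,fast++
slow=1 fast=2: a[fast]=8≠a[slow]=3 write a[2]=8, slow++,fast++
slow=2 fast=3: a[fast]=9≠a[slow]=8 write a[3]=9, slow++,fast++
slow=3 fast=4: a[fast]=9=a[slow] dup, fast++
slow=3 fast=5: a[fast]=10≠a[slow]=9 write a[4]=10, slow++,fast++
slow=4 fast=6: a[fast]=10=a[slow] dup, fast++
slow=4 fast=7: a[fast]=11≠a[slow]=10 write a[5]=11, slow++,fast++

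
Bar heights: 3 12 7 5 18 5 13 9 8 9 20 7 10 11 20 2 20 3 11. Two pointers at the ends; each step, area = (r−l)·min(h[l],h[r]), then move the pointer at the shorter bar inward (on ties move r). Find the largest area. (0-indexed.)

l=0 r=18: min(3,11)*18=54 best=54 *, l++
l=1 r=18: min(12,11)*17=187 best=187 *, r--
l=1 r=17: min(12,3)*16=48 best=187, r--
l=1 r=16: min(12,20)*15=180 best=187, l++
l=2 r=16: min(7,20)*14=98 best=187, l++
l=3 r=16: min(5,20)*13=65 best=187, l++
l=4 r=16: min(18,20)*12=216 best=216 *, l++
l=5 r=16: min(5,20)*11=55 best=216, l++
l=6 r=16: min(13,20)*10=130 best=216, l++
l=7 r=16: min(9,20)*9=81 best=216, l++
l=8 r=16: min(8,20)*8=64 best=216, l++
l=9 r=16: min(9,20)*7=63 best=216, l++
l=10 r=16: min(20,20)*6=120 best=216, r--
l=10 r=15: min(20,2)*5=10 best=216, r--
l=10 r=14: min(20,20)*4=80 best=216, r--
l=10 r=13: min(20,11)*3=33 best=216, r--
l=10 r=12: min(20,10)*2=20 best=216, r--
l=10 r=11: min(20,7)*1=7 best=216, r--

max area = 216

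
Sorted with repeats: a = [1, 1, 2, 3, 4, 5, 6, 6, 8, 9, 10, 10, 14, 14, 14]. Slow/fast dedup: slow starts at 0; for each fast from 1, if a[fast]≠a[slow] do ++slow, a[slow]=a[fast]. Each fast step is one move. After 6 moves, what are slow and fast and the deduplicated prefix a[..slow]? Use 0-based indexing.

slow=5, fast=7, prefix=[1, 2, 3, 4, 5, 6]

slow=0 fast=1: a[fast]=1=a[slow] dup, fast++
slow=0 fast=2: a[fast]=2≠a[slow]=1 write a[1]=2, slow++,fast++
slow=1 fast=3: a[fast]=3≠a[slow]=2 write a[2]=3, slow++,fast++
slow=2 fast=4: a[fast]=4≠a[slow]=3 write a[3]=4, slow++,fast++
slow=3 fast=5: a[fast]=5≠a[slow]=4 write a[4]=5, slow++,fast++
slow=4 fast=6: a[fast]=6≠a[slow]=5 write a[5]=6, slow++,fast++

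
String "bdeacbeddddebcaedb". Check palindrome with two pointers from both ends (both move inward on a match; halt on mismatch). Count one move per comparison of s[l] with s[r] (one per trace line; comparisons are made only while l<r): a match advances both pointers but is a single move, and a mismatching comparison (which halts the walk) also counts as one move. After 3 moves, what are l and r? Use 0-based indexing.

l=3, r=14

l=0 r=17: 'b'=='b', l++,r--
l=1 r=16: 'd'=='d', l++,r--
l=2 r=15: 'e'=='e', l++,r--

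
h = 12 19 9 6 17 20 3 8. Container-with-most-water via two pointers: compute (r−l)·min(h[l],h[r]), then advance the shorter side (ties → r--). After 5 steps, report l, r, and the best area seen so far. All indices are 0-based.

l=3, r=5, best area=76

[0,7] min(12,8)*7=56 best=56 * → r--
[0,6] min(12,3)*6=18 best=56 → r--
[0,5] min(12,20)*5=60 best=60 * → l++
[1,5] min(19,20)*4=76 best=76 * → l++
[2,5] min(9,20)*3=27 best=76 → l++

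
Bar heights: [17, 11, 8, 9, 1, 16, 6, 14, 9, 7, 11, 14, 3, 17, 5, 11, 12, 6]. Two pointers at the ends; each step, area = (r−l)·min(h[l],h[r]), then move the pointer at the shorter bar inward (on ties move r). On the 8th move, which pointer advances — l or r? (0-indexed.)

r

[0,17] min(17,6)*17=102 best=102 * → r--
[0,16] min(17,12)*16=192 best=192 * → r--
[0,15] min(17,11)*15=165 best=192 → r--
[0,14] min(17,5)*14=70 best=192 → r--
[0,13] min(17,17)*13=221 best=221 * → r--
[0,12] min(17,3)*12=36 best=221 → r--
[0,11] min(17,14)*11=154 best=221 → r--
[0,10] min(17,11)*10=110 best=221 → r--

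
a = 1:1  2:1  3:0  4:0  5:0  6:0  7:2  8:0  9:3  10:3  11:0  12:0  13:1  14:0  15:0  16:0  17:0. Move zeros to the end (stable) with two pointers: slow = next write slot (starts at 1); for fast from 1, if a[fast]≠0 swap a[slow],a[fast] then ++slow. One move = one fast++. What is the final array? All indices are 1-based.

[1, 1, 2, 3, 3, 1, 0, 0, 0, 0, 0, 0, 0, 0, 0, 0, 0]

(s=1,f=1) a[fast]=1≠0 swap→a[1]=1 → slow++,fast++
(s=2,f=2) a[fast]=1≠0 swap→a[2]=1 → slow++,fast++
(s=3,f=3) a[fast]=0 → fast++
(s=3,f=4) a[fast]=0 → fast++
(s=3,f=5) a[fast]=0 → fast++
(s=3,f=6) a[fast]=0 → fast++
(s=3,f=7) a[fast]=2≠0 swap→a[3]=2 → slow++,fast++
(s=4,f=8) a[fast]=0 → fast++
(s=4,f=9) a[fast]=3≠0 swap→a[4]=3 → slow++,fast++
(s=5,f=10) a[fast]=3≠0 swap→a[5]=3 → slow++,fast++
(s=6,f=11) a[fast]=0 → fast++
(s=6,f=12) a[fast]=0 → fast++
(s=6,f=13) a[fast]=1≠0 swap→a[6]=1 → slow++,fast++
(s=7,f=14) a[fast]=0 → fast++
(s=7,f=15) a[fast]=0 → fast++
(s=7,f=16) a[fast]=0 → fast++
(s=7,f=17) a[fast]=0 → fast++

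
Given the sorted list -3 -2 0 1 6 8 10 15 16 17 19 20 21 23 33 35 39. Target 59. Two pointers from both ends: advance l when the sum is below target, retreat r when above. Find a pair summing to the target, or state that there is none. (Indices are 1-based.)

[1,17] -3+39=36 <59 → l++
[2,17] -2+39=37 <59 → l++
[3,17] 0+39=39 <59 → l++
[4,17] 1+39=40 <59 → l++
[5,17] 6+39=45 <59 → l++
[6,17] 8+39=47 <59 → l++
[7,17] 10+39=49 <59 → l++
[8,17] 15+39=54 <59 → l++
[9,17] 16+39=55 <59 → l++
[10,17] 17+39=56 <59 → l++
[11,17] 19+39=58 <59 → l++
[12,17] 20+39=59 → found

(20, 39)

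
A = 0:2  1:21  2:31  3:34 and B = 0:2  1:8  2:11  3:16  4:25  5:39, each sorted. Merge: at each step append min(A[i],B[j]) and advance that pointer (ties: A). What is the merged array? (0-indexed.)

[2, 2, 8, 11, 16, 21, 25, 31, 34, 39]

[i=0,j=0] A[i]=2<=B[j]=2 take 2 → i++
[i=1,j=0] A[i]=21>B[j]=2 take 2 → j++
[i=1,j=1] A[i]=21>B[j]=8 take 8 → j++
[i=1,j=2] A[i]=21>B[j]=11 take 11 → j++
[i=1,j=3] A[i]=21>B[j]=16 take 16 → j++
[i=1,j=4] A[i]=21<=B[j]=25 take 21 → i++
[i=2,j=4] A[i]=31>B[j]=25 take 25 → j++
[i=2,j=5] A[i]=31<=B[j]=39 take 31 → i++
[i=3,j=5] A[i]=34<=B[j]=39 take 34 → i++
[i=4,j=5] A done, take B[j]=39 → j++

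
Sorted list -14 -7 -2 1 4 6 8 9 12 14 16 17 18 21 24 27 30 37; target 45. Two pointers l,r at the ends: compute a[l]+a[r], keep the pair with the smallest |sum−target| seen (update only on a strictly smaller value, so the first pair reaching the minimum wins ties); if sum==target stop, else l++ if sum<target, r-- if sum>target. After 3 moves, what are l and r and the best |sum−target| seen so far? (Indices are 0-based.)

l=3, r=17, best |Δ|=10

l=0 r=17: -14+37=23 d=22 *, l++
l=1 r=17: -7+37=30 d=15 *, l++
l=2 r=17: -2+37=35 d=10 *, l++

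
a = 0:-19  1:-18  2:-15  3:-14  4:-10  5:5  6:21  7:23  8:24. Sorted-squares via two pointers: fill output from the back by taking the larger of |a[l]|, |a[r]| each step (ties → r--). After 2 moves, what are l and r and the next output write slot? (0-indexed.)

l=0 r=8: |-19|<=|24| out[8]=576, r--
l=0 r=7: |-19|<=|23| out[7]=529, r--

l=0, r=6, next write slot=6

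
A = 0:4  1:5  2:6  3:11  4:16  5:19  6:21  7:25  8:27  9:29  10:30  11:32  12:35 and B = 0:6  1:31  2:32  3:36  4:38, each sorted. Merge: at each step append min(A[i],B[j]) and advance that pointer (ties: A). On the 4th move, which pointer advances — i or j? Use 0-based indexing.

[i=0,j=0] A[i]=4<=B[j]=6 take 4 → i++
[i=1,j=0] A[i]=5<=B[j]=6 take 5 → i++
[i=2,j=0] A[i]=6<=B[j]=6 take 6 → i++
[i=3,j=0] A[i]=11>B[j]=6 take 6 → j++

j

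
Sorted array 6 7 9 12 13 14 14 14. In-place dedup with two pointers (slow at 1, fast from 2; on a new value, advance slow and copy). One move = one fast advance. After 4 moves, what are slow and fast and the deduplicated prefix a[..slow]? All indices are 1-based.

slow=1 fast=2: a[fast]=7≠a[slow]=6 write a[2]=7, slow++,fast++
slow=2 fast=3: a[fast]=9≠a[slow]=7 write a[3]=9, slow++,fast++
slow=3 fast=4: a[fast]=12≠a[slow]=9 write a[4]=12, slow++,fast++
slow=4 fast=5: a[fast]=13≠a[slow]=12 write a[5]=13, slow++,fast++

slow=5, fast=6, prefix=[6, 7, 9, 12, 13]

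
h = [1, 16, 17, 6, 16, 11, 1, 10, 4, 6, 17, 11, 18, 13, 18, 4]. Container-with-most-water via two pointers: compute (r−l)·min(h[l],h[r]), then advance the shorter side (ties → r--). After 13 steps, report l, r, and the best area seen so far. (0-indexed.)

l=12, r=14, best area=208

[0,15] min(1,4)*15=15 best=15 * → l++
[1,15] min(16,4)*14=56 best=56 * → r--
[1,14] min(16,18)*13=208 best=208 * → l++
[2,14] min(17,18)*12=204 best=208 → l++
[3,14] min(6,18)*11=66 best=208 → l++
[4,14] min(16,18)*10=160 best=208 → l++
[5,14] min(11,18)*9=99 best=208 → l++
[6,14] min(1,18)*8=8 best=208 → l++
[7,14] min(10,18)*7=70 best=208 → l++
[8,14] min(4,18)*6=24 best=208 → l++
[9,14] min(6,18)*5=30 best=208 → l++
[10,14] min(17,18)*4=68 best=208 → l++
[11,14] min(11,18)*3=33 best=208 → l++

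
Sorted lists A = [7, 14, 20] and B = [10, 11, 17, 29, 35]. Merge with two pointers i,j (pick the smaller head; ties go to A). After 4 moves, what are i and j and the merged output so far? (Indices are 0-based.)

i=2, j=2, merged so far=[7, 10, 11, 14]

i=0 j=0: A[i]=7<=B[j]=10 take 7, i++
i=1 j=0: A[i]=14>B[j]=10 take 10, j++
i=1 j=1: A[i]=14>B[j]=11 take 11, j++
i=1 j=2: A[i]=14<=B[j]=17 take 14, i++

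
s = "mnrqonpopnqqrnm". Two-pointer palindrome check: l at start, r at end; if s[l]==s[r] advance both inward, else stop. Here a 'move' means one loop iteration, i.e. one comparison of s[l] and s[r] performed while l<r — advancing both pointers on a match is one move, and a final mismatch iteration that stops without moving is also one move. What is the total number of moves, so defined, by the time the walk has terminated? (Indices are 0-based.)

5 moves

l=0 r=14: 'm'=='m', l++,r--
l=1 r=13: 'n'=='n', l++,r--
l=2 r=12: 'r'=='r', l++,r--
l=3 r=11: 'q'=='q', l++,r--
l=4 r=10: 'o'!='q', stop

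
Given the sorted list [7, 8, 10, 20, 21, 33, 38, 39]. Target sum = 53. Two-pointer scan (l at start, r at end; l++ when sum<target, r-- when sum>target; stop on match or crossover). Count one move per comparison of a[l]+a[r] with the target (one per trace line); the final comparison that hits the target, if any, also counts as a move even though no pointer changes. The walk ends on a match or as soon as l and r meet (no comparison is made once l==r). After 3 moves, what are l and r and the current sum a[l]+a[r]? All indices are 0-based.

l=0 r=7: 7+39=46 <53, l++
l=1 r=7: 8+39=47 <53, l++
l=2 r=7: 10+39=49 <53, l++

l=3, r=7, sum=59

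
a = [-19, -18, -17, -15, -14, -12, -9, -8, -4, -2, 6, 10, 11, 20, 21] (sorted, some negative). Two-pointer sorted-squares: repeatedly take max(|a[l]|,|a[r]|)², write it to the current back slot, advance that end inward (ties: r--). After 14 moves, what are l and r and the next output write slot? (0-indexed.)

l=9, r=9, next write slot=0

l=0 r=14: |-19|<=|21| out[14]=441, r--
l=0 r=13: |-19|<=|20| out[13]=400, r--
l=0 r=12: |-19|>|11| out[12]=361, l++
l=1 r=12: |-18|>|11| out[11]=324, l++
l=2 r=12: |-17|>|11| out[10]=289, l++
l=3 r=12: |-15|>|11| out[9]=225, l++
l=4 r=12: |-14|>|11| out[8]=196, l++
l=5 r=12: |-12|>|11| out[7]=144, l++
l=6 r=12: |-9|<=|11| out[6]=121, r--
l=6 r=11: |-9|<=|10| out[5]=100, r--
l=6 r=10: |-9|>|6| out[4]=81, l++
l=7 r=10: |-8|>|6| out[3]=64, l++
l=8 r=10: |-4|<=|6| out[2]=36, r--
l=8 r=9: |-4|>|-2| out[1]=16, l++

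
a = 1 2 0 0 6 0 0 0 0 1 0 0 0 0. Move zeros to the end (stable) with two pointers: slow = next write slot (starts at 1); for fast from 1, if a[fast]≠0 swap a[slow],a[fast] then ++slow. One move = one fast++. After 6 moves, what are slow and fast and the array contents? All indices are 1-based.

slow=1 fast=1: a[fast]=1≠0 swap→a[1]=1, slow++,fast++
slow=2 fast=2: a[fast]=2≠0 swap→a[2]=2, slow++,fast++
slow=3 fast=3: a[fast]=0, fast++
slow=3 fast=4: a[fast]=0, fast++
slow=3 fast=5: a[fast]=6≠0 swap→a[3]=6, slow++,fast++
slow=4 fast=6: a[fast]=0, fast++

slow=4, fast=7, a=[1, 2, 6, 0, 0, 0, 0, 0, 0, 1, 0, 0, 0, 0]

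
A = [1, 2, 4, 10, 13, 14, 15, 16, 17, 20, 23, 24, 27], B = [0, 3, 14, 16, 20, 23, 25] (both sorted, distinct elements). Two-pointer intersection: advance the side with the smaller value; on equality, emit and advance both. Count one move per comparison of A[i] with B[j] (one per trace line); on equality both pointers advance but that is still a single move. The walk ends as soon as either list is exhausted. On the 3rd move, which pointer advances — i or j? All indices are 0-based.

i=0 j=0: 1>0, j++
i=0 j=1: 1<3, i++
i=1 j=1: 2<3, i++

i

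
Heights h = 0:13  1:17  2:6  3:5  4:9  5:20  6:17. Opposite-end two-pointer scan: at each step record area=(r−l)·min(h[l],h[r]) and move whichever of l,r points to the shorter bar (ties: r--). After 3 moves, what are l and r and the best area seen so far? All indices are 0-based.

l=0 r=6: min(13,17)*6=78 best=78 *, l++
l=1 r=6: min(17,17)*5=85 best=85 *, r--
l=1 r=5: min(17,20)*4=68 best=85, l++

l=2, r=5, best area=85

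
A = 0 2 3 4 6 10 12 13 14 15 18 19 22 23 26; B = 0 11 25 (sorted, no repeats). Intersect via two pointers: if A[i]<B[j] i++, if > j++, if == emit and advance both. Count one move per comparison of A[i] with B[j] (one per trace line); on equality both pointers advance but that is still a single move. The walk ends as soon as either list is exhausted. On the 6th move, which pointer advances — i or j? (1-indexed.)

[i=1,j=1] 0==0 emit → i++,j++
[i=2,j=2] 2<11 → i++
[i=3,j=2] 3<11 → i++
[i=4,j=2] 4<11 → i++
[i=5,j=2] 6<11 → i++
[i=6,j=2] 10<11 → i++

i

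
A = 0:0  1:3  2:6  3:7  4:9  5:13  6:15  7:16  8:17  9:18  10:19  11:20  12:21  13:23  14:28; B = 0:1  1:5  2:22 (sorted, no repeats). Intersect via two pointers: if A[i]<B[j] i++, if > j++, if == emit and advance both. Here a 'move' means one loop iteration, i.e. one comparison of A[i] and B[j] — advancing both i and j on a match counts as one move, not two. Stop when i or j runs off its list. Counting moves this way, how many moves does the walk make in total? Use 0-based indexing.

16 moves

i=0 j=0: 0<1, i++
i=1 j=0: 3>1, j++
i=1 j=1: 3<5, i++
i=2 j=1: 6>5, j++
i=2 j=2: 6<22, i++
i=3 j=2: 7<22, i++
i=4 j=2: 9<22, i++
i=5 j=2: 13<22, i++
i=6 j=2: 15<22, i++
i=7 j=2: 16<22, i++
i=8 j=2: 17<22, i++
i=9 j=2: 18<22, i++
i=10 j=2: 19<22, i++
i=11 j=2: 20<22, i++
i=12 j=2: 21<22, i++
i=13 j=2: 23>22, j++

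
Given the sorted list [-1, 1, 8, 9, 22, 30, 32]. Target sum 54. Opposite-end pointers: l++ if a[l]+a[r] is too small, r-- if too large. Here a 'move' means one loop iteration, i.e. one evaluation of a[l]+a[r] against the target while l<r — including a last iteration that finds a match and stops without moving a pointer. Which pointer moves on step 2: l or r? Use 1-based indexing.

l

l=1 r=7: -1+32=31 <54, l++
l=2 r=7: 1+32=33 <54, l++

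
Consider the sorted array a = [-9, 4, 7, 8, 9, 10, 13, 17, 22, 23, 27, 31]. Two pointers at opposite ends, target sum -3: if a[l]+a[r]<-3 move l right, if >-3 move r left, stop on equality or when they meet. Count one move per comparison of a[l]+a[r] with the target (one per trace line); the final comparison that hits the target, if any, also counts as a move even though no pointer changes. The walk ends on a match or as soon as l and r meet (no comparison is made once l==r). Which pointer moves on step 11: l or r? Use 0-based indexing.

l=0 r=11: -9+31=22 >-3, r--
l=0 r=10: -9+27=18 >-3, r--
l=0 r=9: -9+23=14 >-3, r--
l=0 r=8: -9+22=13 >-3, r--
l=0 r=7: -9+17=8 >-3, r--
l=0 r=6: -9+13=4 >-3, r--
l=0 r=5: -9+10=1 >-3, r--
l=0 r=4: -9+9=0 >-3, r--
l=0 r=3: -9+8=-1 >-3, r--
l=0 r=2: -9+7=-2 >-3, r--
l=0 r=1: -9+4=-5 <-3, l++

l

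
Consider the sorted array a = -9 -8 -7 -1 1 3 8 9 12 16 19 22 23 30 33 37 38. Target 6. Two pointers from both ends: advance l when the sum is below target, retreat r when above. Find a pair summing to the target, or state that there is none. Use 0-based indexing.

l=0 r=16: -9+38=29 >6, r--
l=0 r=15: -9+37=28 >6, r--
l=0 r=14: -9+33=24 >6, r--
l=0 r=13: -9+30=21 >6, r--
l=0 r=12: -9+23=14 >6, r--
l=0 r=11: -9+22=13 >6, r--
l=0 r=10: -9+19=10 >6, r--
l=0 r=9: -9+16=7 >6, r--
l=0 r=8: -9+12=3 <6, l++
l=1 r=8: -8+12=4 <6, l++
l=2 r=8: -7+12=5 <6, l++
l=3 r=8: -1+12=11 >6, r--
l=3 r=7: -1+9=8 >6, r--
l=3 r=6: -1+8=7 >6, r--
l=3 r=5: -1+3=2 <6, l++
l=4 r=5: 1+3=4 <6, l++

no pair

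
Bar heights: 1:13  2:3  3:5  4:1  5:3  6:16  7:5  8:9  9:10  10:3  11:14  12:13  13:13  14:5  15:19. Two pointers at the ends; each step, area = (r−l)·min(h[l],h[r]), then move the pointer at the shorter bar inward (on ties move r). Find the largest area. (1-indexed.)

max area = 182

l=1 r=15: min(13,19)*14=182 best=182 *, l++
l=2 r=15: min(3,19)*13=39 best=182, l++
l=3 r=15: min(5,19)*12=60 best=182, l++
l=4 r=15: min(1,19)*11=11 best=182, l++
l=5 r=15: min(3,19)*10=30 best=182, l++
l=6 r=15: min(16,19)*9=144 best=182, l++
l=7 r=15: min(5,19)*8=40 best=182, l++
l=8 r=15: min(9,19)*7=63 best=182, l++
l=9 r=15: min(10,19)*6=60 best=182, l++
l=10 r=15: min(3,19)*5=15 best=182, l++
l=11 r=15: min(14,19)*4=56 best=182, l++
l=12 r=15: min(13,19)*3=39 best=182, l++
l=13 r=15: min(13,19)*2=26 best=182, l++
l=14 r=15: min(5,19)*1=5 best=182, l++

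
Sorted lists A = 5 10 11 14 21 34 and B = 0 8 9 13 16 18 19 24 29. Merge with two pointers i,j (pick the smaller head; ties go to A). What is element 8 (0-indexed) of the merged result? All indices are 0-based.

i=0 j=0: A[i]=5>B[j]=0 take 0, j++
i=0 j=1: A[i]=5<=B[j]=8 take 5, i++
i=1 j=1: A[i]=10>B[j]=8 take 8, j++
i=1 j=2: A[i]=10>B[j]=9 take 9, j++
i=1 j=3: A[i]=10<=B[j]=13 take 10, i++
i=2 j=3: A[i]=11<=B[j]=13 take 11, i++
i=3 j=3: A[i]=14>B[j]=13 take 13, j++
i=3 j=4: A[i]=14<=B[j]=16 take 14, i++
i=4 j=4: A[i]=21>B[j]=16 take 16, j++
i=4 j=5: A[i]=21>B[j]=18 take 18, j++
i=4 j=6: A[i]=21>B[j]=19 take 19, j++
i=4 j=7: A[i]=21<=B[j]=24 take 21, i++
i=5 j=7: A[i]=34>B[j]=24 take 24, j++
i=5 j=8: A[i]=34>B[j]=29 take 29, j++
i=5 j=9: B done, take A[i]=34, i++

merged[8] = 16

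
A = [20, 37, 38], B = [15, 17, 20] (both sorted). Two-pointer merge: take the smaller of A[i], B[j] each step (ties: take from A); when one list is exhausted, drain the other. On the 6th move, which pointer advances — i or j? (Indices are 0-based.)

i

i=0 j=0: A[i]=20>B[j]=15 take 15, j++
i=0 j=1: A[i]=20>B[j]=17 take 17, j++
i=0 j=2: A[i]=20<=B[j]=20 take 20, i++
i=1 j=2: A[i]=37>B[j]=20 take 20, j++
i=1 j=3: B done, take A[i]=37, i++
i=2 j=3: B done, take A[i]=38, i++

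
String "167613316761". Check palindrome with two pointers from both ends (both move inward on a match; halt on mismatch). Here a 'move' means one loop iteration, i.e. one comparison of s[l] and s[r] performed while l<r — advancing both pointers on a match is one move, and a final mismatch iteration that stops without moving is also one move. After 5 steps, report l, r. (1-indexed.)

l=6, r=7

l=1 r=12: '1'=='1', l++,r--
l=2 r=11: '6'=='6', l++,r--
l=3 r=10: '7'=='7', l++,r--
l=4 r=9: '6'=='6', l++,r--
l=5 r=8: '1'=='1', l++,r--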